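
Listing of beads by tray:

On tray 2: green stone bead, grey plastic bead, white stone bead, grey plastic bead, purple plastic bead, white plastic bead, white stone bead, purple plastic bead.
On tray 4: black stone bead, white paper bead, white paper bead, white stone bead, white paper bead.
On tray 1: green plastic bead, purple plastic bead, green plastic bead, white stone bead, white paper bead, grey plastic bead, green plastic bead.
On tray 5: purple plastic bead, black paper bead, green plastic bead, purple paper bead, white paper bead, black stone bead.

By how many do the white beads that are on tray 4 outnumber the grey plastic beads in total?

white beads on tray 4: 4.
grey plastic beads: 3.
4 − 3 = 1.

1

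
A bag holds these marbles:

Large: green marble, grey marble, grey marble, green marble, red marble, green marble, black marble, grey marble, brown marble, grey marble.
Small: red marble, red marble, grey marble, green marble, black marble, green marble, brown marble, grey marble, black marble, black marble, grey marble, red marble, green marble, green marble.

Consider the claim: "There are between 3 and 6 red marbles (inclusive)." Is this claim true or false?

True

There are 4 red marbles.
The claim requires 3 ≤ 4 ≤ 6, which holds.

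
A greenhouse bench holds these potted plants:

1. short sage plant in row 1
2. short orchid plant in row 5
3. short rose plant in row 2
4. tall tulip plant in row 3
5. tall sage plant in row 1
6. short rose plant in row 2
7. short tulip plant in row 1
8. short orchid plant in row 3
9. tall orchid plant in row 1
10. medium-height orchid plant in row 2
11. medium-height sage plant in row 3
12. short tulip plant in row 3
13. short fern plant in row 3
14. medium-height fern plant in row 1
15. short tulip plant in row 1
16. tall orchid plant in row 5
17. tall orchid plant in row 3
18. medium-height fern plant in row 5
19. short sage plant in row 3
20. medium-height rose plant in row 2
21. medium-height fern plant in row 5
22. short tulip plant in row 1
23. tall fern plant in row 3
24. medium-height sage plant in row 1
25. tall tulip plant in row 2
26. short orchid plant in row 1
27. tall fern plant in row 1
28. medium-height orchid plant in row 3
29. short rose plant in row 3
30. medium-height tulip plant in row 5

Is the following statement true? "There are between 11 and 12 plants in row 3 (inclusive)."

|plants in row 3| = 10.
The claim requires 11 ≤ 10 ≤ 12, which does not hold.

False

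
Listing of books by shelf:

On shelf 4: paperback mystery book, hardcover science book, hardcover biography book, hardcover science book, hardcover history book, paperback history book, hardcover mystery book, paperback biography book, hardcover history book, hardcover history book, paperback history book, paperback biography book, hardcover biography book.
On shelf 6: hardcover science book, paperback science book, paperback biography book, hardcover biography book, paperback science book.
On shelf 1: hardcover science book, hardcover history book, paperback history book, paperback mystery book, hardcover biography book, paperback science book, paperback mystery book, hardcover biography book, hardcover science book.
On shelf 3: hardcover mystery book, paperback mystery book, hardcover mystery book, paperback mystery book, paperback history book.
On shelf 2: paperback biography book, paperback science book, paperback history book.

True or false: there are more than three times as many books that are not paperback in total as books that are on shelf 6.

True

|books that are not paperback| = 17.
|books on shelf 6| = 5.
The claim requires 17 > 3 × 5 = 15, which holds.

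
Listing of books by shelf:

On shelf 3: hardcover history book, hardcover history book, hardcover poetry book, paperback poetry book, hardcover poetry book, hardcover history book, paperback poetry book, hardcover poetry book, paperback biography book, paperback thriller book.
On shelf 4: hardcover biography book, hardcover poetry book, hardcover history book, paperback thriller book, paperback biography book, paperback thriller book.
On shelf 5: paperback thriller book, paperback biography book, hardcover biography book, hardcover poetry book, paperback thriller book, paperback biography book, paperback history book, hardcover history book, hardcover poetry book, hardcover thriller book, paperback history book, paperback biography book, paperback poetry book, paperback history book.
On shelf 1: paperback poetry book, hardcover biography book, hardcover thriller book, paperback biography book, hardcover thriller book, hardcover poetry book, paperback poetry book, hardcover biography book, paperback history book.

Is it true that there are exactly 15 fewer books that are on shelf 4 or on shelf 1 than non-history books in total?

True

|books on shelf 4 or on shelf 1| = 15.
|non-history books| = 30.
The claim requires 30 − 15 (= 15) to equal 15, which holds.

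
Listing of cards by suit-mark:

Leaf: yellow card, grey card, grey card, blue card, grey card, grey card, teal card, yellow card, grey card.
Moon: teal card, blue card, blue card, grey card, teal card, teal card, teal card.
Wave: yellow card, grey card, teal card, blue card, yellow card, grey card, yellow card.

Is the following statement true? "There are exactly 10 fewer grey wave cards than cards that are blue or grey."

True

grey wave cards: 2.
cards that are blue or grey: 12.
The claim requires 12 − 2 (= 10) to equal 10, which holds.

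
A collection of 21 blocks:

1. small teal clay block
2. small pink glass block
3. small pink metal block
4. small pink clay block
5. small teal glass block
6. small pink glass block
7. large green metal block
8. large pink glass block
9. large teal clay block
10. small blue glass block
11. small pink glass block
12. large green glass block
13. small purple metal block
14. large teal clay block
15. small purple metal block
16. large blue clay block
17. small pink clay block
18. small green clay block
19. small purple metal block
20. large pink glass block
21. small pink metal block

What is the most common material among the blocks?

Counts by material: glass 8, clay 7, metal 6.
The maximum is 8, held uniquely by glass.

glass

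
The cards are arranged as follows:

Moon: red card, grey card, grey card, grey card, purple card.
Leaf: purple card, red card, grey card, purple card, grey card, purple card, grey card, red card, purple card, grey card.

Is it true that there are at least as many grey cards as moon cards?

True

|grey cards| = 7.
|moon cards| = 5.
The claim requires 7 ≥ 5, which holds.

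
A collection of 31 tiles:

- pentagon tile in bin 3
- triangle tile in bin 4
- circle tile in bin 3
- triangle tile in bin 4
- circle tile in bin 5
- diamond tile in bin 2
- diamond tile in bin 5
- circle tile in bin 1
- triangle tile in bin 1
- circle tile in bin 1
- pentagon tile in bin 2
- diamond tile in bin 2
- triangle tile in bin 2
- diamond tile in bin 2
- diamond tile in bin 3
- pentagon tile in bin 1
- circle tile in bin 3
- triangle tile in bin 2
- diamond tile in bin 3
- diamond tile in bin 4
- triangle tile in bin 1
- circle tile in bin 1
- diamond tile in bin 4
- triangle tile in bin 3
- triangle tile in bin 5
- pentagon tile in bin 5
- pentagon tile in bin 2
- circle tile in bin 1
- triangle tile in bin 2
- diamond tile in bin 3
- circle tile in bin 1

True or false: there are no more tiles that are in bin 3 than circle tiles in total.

|tiles in bin 3| = 7.
|circle tiles| = 8.
The claim requires 7 ≤ 8, which holds.

True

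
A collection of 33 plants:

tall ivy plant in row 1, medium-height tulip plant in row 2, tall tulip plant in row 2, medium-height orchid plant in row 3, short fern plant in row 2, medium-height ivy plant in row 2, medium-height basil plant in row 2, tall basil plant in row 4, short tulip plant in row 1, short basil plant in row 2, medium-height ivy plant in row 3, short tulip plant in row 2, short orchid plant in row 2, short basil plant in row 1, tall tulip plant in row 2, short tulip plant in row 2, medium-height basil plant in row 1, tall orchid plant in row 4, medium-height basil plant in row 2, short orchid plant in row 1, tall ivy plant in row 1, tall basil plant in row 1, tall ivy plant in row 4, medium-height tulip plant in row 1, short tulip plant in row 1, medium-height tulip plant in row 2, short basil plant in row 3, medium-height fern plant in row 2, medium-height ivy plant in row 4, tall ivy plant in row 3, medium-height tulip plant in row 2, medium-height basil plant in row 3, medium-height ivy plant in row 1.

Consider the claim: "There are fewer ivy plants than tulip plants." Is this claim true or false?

|ivy plants| = 8.
|tulip plants| = 10.
The claim requires 8 < 10, which holds.

True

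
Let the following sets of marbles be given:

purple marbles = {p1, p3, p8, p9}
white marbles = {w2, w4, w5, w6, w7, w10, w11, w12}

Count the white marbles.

8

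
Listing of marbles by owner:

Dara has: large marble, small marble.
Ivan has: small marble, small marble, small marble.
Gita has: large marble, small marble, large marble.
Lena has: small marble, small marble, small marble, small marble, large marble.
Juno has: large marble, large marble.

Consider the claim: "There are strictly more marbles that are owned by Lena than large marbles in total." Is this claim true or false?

marbles owned by Lena: 5.
large marbles: 6.
The claim requires 5 > 6, which does not hold.

False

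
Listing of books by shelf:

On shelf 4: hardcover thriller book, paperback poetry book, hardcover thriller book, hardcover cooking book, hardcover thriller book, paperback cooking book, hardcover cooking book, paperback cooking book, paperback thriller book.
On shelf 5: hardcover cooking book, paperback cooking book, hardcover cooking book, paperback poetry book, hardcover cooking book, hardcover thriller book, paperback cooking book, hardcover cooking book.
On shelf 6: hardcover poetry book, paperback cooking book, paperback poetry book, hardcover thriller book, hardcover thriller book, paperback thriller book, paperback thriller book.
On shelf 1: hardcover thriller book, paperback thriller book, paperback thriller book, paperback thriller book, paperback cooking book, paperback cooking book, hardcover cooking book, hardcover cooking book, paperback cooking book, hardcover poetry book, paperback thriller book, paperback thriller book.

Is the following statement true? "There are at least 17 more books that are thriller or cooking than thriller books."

False

There are 31 books that are thriller or cooking.
There are 15 thriller books.
The claim requires 31 − 15 = 16 ≥ 17, which does not hold.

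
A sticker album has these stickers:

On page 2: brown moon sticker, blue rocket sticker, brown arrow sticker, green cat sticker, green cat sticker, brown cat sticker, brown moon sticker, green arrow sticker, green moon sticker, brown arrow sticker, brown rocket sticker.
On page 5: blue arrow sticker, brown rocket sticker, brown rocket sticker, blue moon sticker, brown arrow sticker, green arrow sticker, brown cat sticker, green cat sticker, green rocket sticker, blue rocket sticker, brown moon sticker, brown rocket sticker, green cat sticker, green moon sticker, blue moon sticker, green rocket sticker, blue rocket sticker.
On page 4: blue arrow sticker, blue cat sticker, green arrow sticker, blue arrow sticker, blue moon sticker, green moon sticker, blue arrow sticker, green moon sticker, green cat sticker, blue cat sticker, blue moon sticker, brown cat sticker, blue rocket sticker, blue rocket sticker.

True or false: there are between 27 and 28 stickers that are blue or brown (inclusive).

stickers that are blue or brown: 28.
The claim requires 27 ≤ 28 ≤ 28, which holds.

True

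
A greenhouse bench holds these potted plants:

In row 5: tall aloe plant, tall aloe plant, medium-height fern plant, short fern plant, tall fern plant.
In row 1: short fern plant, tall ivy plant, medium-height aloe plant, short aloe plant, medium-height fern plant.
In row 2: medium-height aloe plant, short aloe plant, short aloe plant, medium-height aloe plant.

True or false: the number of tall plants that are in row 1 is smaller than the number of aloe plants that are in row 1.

True

There is 1 tall plant in row 1.
There are 2 aloe plants in row 1.
The claim requires 1 < 2, which holds.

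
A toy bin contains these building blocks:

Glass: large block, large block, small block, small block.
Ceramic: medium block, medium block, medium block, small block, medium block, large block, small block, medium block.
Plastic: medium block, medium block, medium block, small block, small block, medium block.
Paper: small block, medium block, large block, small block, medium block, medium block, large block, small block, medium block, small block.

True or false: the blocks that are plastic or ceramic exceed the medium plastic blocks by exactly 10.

True

There are 14 blocks that are plastic or ceramic.
There are 4 medium plastic blocks.
The claim requires 14 − 4 (= 10) to equal 10, which holds.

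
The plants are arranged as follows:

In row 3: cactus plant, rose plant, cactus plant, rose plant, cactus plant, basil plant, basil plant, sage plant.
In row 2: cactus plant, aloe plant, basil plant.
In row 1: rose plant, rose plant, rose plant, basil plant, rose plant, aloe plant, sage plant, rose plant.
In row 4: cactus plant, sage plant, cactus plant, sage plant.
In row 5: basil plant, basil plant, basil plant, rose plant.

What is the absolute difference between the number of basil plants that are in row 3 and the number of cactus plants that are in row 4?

basil plants in row 3: 2. cactus plants in row 4: 2.
|2 − 2| = 2 − 2 = 0.

0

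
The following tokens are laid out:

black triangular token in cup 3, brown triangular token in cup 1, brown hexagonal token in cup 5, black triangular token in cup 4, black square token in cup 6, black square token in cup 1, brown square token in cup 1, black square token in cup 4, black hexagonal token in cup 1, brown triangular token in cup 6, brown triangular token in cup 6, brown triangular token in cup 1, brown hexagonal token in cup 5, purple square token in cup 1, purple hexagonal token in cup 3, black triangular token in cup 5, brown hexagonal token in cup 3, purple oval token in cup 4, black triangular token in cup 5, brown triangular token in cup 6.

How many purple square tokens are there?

1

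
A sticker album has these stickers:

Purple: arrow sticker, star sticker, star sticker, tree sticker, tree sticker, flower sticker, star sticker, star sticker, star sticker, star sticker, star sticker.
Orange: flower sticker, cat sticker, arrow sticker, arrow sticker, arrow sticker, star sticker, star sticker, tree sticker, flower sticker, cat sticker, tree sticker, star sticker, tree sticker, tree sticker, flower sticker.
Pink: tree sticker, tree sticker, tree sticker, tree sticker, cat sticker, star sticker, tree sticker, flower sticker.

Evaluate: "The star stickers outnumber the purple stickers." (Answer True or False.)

False

|star stickers| = 11.
|purple stickers| = 11.
The claim requires 11 > 11, which does not hold.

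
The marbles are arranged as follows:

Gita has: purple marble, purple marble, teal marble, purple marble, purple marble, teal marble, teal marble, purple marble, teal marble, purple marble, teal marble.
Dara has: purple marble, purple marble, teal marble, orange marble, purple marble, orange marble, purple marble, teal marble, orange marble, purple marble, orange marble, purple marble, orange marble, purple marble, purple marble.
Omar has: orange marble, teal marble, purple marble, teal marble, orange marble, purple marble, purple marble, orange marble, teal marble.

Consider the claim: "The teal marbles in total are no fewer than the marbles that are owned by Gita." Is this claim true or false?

teal marbles: 10.
marbles owned by Gita: 11.
The claim requires 10 ≥ 11, which does not hold.

False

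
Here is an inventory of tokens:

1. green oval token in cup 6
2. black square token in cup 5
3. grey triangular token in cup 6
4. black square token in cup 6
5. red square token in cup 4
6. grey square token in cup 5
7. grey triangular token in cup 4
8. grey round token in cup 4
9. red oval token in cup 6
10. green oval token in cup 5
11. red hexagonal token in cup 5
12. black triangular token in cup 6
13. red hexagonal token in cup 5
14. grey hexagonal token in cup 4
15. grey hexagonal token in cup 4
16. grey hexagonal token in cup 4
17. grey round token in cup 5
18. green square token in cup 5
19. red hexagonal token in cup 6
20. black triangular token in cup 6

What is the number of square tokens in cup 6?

1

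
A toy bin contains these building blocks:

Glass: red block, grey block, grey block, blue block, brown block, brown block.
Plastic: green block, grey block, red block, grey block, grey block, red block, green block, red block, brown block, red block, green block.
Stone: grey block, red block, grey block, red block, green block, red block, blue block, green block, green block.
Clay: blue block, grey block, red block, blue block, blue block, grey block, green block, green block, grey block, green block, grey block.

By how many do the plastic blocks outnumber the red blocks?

2

plastic blocks: 11.
red blocks: 9.
11 − 9 = 2.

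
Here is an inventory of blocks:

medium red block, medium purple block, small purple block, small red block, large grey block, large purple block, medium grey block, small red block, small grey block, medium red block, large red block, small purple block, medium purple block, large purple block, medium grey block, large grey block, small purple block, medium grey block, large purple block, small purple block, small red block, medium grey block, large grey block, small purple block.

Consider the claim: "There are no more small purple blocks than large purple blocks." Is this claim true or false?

False

There are 5 small purple blocks.
There are 3 large purple blocks.
The claim requires 5 ≤ 3, which does not hold.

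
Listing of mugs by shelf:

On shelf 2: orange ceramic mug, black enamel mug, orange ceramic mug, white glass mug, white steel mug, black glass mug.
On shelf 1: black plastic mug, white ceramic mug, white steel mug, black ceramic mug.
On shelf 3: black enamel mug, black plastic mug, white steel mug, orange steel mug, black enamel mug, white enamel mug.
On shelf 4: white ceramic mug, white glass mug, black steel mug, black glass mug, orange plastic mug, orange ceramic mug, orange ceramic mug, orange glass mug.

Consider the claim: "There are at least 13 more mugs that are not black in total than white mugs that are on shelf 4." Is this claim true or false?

mugs that are not black: 15.
white mugs on shelf 4: 2.
The claim requires 15 − 2 = 13 ≥ 13, which holds.

True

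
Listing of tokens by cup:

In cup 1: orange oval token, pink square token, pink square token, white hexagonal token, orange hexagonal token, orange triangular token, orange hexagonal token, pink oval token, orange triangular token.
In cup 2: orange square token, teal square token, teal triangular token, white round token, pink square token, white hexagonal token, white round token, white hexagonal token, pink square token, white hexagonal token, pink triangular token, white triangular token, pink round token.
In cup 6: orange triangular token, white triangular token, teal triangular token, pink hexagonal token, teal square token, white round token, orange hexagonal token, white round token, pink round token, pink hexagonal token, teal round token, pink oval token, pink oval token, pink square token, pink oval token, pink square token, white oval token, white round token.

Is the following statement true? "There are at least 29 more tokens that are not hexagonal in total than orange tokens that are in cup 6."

True

There are 31 tokens that are not hexagonal.
There are 2 orange tokens in cup 6.
The claim requires 31 − 2 = 29 ≥ 29, which holds.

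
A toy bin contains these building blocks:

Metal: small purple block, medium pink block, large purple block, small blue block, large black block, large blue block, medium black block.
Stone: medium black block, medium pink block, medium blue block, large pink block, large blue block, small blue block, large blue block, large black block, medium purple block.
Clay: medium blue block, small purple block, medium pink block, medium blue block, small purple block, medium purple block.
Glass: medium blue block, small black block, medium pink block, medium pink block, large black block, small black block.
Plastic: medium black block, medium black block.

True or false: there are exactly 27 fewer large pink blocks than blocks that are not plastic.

True

|large pink blocks| = 1.
|blocks that are not plastic| = 28.
The claim requires 28 − 1 (= 27) to equal 27, which holds.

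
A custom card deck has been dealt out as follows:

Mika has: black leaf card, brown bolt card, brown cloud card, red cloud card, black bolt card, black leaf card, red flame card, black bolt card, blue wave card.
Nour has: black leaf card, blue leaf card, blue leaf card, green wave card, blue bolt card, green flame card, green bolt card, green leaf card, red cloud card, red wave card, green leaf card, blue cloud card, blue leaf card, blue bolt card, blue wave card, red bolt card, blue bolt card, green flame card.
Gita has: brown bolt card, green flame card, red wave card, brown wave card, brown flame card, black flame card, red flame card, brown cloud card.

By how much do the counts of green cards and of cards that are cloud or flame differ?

green cards: 7. cards that are cloud or flame: 12.
|7 − 12| = 12 − 7 = 5.

5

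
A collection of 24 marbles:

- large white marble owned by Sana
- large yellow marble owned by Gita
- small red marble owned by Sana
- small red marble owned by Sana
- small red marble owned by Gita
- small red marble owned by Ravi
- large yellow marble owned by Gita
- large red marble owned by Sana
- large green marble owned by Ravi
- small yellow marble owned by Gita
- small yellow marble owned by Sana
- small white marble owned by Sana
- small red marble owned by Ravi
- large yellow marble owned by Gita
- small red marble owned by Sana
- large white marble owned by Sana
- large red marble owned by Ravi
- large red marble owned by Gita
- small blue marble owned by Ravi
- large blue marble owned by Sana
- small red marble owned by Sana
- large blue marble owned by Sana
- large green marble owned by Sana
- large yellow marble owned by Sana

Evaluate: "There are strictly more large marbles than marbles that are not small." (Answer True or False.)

False

large marbles: 13.
marbles that are not small: 13.
The claim requires 13 > 13, which does not hold.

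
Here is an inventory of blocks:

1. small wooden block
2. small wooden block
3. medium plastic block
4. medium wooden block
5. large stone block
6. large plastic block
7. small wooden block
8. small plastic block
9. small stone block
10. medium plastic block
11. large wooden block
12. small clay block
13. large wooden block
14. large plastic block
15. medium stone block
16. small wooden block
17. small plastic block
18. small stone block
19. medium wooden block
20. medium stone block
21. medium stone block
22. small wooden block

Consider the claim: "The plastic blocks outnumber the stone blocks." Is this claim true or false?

|plastic blocks| = 6.
|stone blocks| = 6.
The claim requires 6 > 6, which does not hold.

False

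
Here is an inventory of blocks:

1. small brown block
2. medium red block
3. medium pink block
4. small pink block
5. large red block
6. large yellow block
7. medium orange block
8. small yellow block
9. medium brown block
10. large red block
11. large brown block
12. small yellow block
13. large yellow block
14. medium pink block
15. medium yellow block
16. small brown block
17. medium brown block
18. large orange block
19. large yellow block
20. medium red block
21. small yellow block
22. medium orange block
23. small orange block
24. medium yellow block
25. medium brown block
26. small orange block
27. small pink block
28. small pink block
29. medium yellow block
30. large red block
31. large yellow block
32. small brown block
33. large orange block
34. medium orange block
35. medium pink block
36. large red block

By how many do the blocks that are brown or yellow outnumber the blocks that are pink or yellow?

blocks that are brown or yellow: 17.
blocks that are pink or yellow: 16.
17 − 16 = 1.

1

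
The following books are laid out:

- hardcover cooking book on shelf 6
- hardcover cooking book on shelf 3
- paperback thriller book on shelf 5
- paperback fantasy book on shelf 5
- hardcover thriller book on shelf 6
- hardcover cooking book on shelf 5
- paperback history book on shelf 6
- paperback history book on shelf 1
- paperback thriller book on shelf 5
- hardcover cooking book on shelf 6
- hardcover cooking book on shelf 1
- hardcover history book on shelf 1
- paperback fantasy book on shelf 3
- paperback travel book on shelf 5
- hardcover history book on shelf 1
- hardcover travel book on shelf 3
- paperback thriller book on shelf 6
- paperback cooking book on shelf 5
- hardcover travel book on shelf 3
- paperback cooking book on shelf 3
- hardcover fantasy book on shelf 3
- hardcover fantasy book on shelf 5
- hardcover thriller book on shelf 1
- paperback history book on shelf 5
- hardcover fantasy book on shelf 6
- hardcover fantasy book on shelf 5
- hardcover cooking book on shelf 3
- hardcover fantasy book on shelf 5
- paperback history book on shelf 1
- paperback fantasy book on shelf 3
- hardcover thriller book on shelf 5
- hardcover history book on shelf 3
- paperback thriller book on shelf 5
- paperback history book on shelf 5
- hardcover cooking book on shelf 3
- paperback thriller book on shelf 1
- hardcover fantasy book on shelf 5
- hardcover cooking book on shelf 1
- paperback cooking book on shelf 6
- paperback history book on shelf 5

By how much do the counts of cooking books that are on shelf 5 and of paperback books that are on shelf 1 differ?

cooking books on shelf 5: 2. paperback books on shelf 1: 3.
|2 − 3| = 3 − 2 = 1.

1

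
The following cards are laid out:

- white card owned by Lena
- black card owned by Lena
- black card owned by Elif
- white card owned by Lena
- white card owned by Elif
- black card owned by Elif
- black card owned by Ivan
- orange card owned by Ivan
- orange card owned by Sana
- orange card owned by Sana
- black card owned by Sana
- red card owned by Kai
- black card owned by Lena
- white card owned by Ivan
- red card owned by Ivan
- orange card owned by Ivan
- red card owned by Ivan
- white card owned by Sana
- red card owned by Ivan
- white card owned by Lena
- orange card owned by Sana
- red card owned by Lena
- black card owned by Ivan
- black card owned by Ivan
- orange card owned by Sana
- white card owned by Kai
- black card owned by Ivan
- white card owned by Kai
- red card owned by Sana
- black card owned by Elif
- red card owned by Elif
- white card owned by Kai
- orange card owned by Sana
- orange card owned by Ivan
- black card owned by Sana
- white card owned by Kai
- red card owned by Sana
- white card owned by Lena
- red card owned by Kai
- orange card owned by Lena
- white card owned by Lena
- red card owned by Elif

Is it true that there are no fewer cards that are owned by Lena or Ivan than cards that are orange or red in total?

|cards owned by Lena or Ivan| = 20.
|cards that are orange or red| = 19.
The claim requires 20 ≥ 19, which holds.

True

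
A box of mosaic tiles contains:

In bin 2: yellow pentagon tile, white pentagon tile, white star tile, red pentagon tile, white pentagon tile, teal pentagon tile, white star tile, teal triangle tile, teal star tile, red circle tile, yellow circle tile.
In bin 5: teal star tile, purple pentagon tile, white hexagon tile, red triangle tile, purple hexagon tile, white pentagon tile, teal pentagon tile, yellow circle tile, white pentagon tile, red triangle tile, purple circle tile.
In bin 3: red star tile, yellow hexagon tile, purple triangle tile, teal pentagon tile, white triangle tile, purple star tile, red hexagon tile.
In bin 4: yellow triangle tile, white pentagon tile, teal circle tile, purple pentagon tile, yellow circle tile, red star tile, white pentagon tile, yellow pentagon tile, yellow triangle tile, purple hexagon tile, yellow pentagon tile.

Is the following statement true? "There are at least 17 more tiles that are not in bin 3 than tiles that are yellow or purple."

True

|tiles that are not in bin 3| = 33.
|tiles that are yellow or purple| = 16.
The claim requires 33 − 16 = 17 ≥ 17, which holds.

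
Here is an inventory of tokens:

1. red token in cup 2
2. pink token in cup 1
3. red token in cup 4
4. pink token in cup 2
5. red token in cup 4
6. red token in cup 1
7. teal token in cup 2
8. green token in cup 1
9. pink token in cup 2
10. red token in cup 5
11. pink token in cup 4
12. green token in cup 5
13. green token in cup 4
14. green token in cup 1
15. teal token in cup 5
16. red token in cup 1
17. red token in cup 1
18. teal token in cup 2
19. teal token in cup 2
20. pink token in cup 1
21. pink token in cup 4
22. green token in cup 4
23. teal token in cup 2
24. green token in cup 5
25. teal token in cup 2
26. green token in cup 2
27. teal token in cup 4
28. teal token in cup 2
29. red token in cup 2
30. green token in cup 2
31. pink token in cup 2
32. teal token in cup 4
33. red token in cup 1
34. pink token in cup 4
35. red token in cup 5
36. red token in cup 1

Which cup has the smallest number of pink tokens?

Counts by cup (restricted to pink tokens): cup 4→3, cup 2→3, cup 1→2, cup 5→0.
The minimum is 0, held uniquely by cup 5.

cup 5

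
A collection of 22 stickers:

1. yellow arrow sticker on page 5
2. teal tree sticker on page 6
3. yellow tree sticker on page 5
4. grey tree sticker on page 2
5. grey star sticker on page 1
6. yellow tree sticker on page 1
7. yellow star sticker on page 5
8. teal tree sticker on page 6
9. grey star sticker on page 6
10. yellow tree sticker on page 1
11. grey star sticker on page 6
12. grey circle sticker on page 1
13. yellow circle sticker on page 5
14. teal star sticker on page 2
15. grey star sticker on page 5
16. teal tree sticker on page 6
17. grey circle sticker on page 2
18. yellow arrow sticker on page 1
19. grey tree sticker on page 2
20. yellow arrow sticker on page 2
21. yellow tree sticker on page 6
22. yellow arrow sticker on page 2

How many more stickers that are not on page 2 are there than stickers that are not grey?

stickers that are not on page 2: 16.
stickers that are not grey: 14.
16 − 14 = 2.

2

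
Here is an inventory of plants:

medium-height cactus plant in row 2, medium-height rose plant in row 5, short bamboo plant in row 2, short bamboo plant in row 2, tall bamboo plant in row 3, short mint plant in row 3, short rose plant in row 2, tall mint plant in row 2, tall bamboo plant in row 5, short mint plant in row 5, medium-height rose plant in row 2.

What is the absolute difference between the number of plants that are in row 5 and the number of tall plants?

0

plants in row 5: 3. tall plants: 3.
|3 − 3| = 3 − 3 = 0.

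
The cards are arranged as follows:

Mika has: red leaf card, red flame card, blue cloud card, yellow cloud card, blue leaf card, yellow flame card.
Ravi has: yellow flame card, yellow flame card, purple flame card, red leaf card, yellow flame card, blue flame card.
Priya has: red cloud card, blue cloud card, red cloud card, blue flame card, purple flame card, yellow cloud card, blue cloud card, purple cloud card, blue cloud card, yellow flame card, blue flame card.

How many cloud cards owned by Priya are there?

7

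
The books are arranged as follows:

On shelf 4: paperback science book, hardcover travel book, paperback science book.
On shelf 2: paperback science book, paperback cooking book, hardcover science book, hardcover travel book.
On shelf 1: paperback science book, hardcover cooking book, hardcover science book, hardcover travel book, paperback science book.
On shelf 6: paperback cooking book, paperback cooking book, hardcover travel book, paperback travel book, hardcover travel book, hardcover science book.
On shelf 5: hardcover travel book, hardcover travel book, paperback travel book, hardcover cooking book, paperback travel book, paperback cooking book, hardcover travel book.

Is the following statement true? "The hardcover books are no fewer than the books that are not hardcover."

True

hardcover books: 13.
books that are not hardcover: 12.
The claim requires 13 ≥ 12, which holds.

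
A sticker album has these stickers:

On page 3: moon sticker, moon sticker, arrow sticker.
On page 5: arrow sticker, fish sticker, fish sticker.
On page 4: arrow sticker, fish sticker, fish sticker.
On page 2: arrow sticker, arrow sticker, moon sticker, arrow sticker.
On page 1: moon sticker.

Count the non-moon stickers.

10

Total stickers: 14; with the excluded value: 4; remaining 14 − 4 = 10.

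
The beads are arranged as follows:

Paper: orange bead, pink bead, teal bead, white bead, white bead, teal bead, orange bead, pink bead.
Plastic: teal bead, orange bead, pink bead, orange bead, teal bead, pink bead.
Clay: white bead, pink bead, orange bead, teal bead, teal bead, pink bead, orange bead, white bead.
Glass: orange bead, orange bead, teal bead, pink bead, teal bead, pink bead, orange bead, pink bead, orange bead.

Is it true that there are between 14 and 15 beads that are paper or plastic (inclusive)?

|beads that are paper or plastic| = 14.
The claim requires 14 ≤ 14 ≤ 15, which holds.

True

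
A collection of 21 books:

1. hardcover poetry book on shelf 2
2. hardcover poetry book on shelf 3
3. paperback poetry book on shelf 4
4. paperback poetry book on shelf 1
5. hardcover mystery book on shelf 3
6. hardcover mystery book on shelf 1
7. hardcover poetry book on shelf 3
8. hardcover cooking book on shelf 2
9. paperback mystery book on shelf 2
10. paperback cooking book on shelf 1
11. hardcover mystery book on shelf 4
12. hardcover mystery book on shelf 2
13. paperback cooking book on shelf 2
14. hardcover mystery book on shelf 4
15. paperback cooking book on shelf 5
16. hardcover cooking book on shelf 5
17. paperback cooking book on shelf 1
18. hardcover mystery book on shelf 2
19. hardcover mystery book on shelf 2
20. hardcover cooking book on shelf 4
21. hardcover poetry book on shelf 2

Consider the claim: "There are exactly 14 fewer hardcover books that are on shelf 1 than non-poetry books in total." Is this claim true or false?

True

There is 1 hardcover book on shelf 1.
There are 15 non-poetry books.
The claim requires 15 − 1 (= 14) to equal 14, which holds.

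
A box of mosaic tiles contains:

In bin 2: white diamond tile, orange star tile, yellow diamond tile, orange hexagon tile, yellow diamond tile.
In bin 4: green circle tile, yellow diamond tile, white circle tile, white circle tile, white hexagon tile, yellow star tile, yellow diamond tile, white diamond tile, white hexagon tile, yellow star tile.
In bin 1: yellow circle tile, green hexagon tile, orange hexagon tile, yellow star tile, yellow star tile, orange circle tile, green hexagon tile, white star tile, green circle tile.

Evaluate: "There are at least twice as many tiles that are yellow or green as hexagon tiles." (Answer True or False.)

There are 13 tiles that are yellow or green.
There are 6 hexagon tiles.
The claim requires 13 ≥ 2 × 6 = 12, which holds.

True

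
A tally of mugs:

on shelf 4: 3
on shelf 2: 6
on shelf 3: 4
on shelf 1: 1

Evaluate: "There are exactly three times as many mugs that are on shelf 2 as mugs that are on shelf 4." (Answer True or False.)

|mugs on shelf 2| = 6.
|mugs on shelf 4| = 3.
The claim requires 6 = 3 × 3 = 9, which does not hold.

False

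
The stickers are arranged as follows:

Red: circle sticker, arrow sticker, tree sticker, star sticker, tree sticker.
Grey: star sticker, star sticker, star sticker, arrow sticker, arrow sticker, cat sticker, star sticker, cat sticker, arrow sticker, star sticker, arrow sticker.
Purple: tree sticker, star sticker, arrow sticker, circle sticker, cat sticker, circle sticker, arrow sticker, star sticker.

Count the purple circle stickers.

2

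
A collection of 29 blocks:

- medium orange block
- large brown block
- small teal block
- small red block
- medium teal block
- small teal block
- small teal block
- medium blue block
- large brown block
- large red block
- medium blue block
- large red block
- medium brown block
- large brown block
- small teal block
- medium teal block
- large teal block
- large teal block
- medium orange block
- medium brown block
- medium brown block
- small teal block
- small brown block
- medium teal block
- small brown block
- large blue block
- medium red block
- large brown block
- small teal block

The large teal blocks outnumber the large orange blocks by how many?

large teal blocks: 2.
large orange blocks: 0.
2 − 0 = 2.

2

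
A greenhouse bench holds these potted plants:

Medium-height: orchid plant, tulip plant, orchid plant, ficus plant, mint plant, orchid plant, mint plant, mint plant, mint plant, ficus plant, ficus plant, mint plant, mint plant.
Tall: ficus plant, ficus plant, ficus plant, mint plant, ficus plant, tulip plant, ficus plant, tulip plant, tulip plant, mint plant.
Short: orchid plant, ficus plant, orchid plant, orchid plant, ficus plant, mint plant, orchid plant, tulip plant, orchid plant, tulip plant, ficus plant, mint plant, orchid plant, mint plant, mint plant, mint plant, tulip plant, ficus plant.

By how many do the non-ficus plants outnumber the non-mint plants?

non-ficus plants: 29.
non-mint plants: 28.
29 − 28 = 1.

1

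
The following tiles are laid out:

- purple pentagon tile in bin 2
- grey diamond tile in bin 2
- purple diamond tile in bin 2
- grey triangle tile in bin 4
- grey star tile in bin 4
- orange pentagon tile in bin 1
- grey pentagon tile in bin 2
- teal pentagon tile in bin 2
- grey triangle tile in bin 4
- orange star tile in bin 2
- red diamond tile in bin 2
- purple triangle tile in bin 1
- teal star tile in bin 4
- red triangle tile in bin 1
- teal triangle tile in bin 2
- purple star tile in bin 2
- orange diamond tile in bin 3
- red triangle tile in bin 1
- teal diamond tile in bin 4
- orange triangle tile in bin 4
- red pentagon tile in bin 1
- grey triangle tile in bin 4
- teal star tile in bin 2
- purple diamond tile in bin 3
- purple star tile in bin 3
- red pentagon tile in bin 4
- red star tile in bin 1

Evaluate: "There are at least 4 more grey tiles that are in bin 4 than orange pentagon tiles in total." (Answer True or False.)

False

|grey tiles in bin 4| = 4.
|orange pentagon tiles| = 1.
The claim requires 4 − 1 = 3 ≥ 4, which does not hold.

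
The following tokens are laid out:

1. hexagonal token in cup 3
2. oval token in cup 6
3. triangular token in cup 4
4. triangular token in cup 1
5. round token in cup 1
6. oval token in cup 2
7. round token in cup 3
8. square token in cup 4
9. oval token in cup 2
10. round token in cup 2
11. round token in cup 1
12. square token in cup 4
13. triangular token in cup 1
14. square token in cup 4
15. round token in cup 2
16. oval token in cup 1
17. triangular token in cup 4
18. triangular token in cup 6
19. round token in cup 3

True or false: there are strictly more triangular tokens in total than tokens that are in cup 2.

triangular tokens: 5.
tokens in cup 2: 4.
The claim requires 5 > 4, which holds.

True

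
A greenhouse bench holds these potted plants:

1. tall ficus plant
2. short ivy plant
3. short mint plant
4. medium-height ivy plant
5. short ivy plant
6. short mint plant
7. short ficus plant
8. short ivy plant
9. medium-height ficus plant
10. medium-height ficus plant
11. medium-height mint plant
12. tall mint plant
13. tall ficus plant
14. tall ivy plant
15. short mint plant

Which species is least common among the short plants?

ficus

Counts by species (restricted to short plants): ivy 3, mint 3, ficus 1.
The minimum is 1, held uniquely by ficus.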